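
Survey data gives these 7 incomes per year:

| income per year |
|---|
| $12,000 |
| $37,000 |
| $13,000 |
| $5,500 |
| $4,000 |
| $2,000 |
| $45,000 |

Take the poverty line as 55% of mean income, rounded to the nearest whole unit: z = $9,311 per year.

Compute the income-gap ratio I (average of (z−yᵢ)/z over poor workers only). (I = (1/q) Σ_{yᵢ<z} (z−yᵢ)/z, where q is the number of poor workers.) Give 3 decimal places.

0.588

Below the line: $2,000, $4,000, $5,500 (q = 3 of N = 7).
Relative gaps: 0.7852, 0.5704, 0.4093; sum = 1.764902.
I averages over the q = 3 poor units only: 1.764902 / 3 = 0.588.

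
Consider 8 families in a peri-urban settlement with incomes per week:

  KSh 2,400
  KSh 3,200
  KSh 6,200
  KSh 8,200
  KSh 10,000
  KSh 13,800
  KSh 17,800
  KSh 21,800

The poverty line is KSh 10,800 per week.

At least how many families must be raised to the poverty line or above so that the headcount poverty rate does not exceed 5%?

5

5 of the 8 families are poor, so H = 5/8 = 0.625.
A headcount ratio of at most 5% allows at most ⌊0.05 × 8⌋ = 0 poor families.
So at least 5 − 0 = 5 must be lifted.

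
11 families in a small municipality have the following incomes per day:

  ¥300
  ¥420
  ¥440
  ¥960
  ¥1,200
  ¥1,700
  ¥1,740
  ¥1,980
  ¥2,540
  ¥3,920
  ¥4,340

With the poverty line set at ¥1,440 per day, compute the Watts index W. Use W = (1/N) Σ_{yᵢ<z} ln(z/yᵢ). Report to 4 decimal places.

0.4158

Below the line: ¥300, ¥420, ¥440, ¥960, ¥1,200 (q = 5 of N = 11).
ln(z/y) terms: ln(1440/300) = 1.5686; ln(1440/420) = 1.2321; ln(1440/440) = 1.1856; ln(1440/960) = 0.4055; ln(1440/1200) = 0.1823.
W = 4.574170 / 11 = 0.4158.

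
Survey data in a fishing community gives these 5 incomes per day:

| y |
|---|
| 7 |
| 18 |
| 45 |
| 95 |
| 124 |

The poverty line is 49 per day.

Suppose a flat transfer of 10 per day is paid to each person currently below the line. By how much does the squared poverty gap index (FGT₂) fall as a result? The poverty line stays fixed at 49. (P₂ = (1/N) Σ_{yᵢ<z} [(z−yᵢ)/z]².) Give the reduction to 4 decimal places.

Before: below the line — 7, 18, 45; squared poverty gap index (FGT₂) = 0.228322.
After the 10 transfer: below the line — 17, 28; squared poverty gap index (FGT₂) = 0.122032.
Reduction = 0.228322 − 0.122032 = 0.1063.

0.1063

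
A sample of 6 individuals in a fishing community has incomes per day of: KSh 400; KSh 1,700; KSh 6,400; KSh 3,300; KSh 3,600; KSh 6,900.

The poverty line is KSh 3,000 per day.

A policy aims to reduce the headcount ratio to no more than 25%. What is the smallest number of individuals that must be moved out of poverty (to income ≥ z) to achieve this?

Currently q = 2 of N = 6 are below the line (H = 0.333).
A headcount ratio of at most 25% allows at most ⌊0.25 × 6⌋ = 1 poor individuals.
So at least 2 − 1 = 1 must be lifted.

1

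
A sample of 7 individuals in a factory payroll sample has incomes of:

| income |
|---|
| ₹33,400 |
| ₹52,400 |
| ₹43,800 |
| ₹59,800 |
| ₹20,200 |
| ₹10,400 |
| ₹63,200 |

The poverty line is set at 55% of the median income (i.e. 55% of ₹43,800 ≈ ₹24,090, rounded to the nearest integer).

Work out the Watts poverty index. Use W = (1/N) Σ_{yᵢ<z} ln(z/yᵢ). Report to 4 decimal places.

Below z: ₹10,400, ₹20,200 (q = 2 of N = 7).
Log shortfalls: ln(24090/10400) = 0.8400; ln(24090/20200) = 0.1761.
W = 1.016105 / 7 = 0.1452.

0.1452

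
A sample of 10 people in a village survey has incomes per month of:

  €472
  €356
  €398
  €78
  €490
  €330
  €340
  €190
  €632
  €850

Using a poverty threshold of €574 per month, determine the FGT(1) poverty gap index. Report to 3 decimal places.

Below the line: €78, €190, €330, €340, €356, €398, €472, €490 (q = 8 of N = 10).
Gap ratios (z−y)/z: (574−78)/574 = 0.8641; (574−190)/574 = 0.6690; (574−330)/574 = 0.4251; (574−340)/574 = 0.4077; (574−356)/574 = 0.3798; (574−398)/574 = 0.3066; (574−472)/574 = 0.1777; (574−490)/574 = 0.1463.
Σ = 3.376307. Dividing by the full population N = 10 gives P₁ = 0.338.

0.338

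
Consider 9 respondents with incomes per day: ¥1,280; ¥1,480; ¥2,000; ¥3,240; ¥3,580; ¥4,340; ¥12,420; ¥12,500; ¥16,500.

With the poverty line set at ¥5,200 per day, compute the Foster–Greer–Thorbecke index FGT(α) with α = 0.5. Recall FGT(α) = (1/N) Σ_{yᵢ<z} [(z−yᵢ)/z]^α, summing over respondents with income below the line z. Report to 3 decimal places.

Below z: ¥1,280, ¥1,480, ¥2,000, ¥3,240, ¥3,580, ¥4,340 (q = 6 of N = 9).
Relative gaps: (5200−1280)/5200 = 0.7538; (5200−1480)/5200 = 0.7154; (5200−2000)/5200 = 0.6154; (5200−3240)/5200 = 0.3769; (5200−3580)/5200 = 0.3115; (5200−4340)/5200 = 0.1654.
Raised to α = 0.5: 0.86824; 0.84580; 0.78446; 0.61394; 0.55816; 0.40668.
Sum = 4.077284; FGT(0.5) = 4.077284 / 9 = 0.453.

0.453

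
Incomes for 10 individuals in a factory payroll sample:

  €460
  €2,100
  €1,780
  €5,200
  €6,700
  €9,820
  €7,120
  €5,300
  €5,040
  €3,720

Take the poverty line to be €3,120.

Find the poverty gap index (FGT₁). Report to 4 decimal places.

Poor units: €460, €1,780, €2,100 (q = 3 of N = 10).
Gap ratios (z−y)/z: (3120−460)/3120 = 0.8526; (3120−1780)/3120 = 0.4295; (3120−2100)/3120 = 0.3269.
Sum of shortfalls = 1.608974; P₁ averages over all N: 1.608974 / 10 = 0.1609.

0.1609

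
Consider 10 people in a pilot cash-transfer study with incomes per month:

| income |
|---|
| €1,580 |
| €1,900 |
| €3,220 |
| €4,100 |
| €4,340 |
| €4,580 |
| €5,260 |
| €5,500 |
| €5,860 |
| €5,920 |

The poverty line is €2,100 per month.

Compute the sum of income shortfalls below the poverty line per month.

€720

Poor units: €1,580, €1,900 (q = 2 of N = 10).
Individual gaps: 2100−1580 = 520; 2100−1900 = 200.
Aggregate gap = €720.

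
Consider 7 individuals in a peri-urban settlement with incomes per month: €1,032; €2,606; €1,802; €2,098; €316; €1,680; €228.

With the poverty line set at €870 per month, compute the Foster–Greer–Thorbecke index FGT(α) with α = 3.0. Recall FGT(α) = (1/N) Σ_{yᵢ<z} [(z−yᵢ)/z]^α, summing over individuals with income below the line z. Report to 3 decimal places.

Poor units: €228, €316 (q = 2 of N = 7).
Relative gaps: (870−228)/870 = 0.7379; (870−316)/870 = 0.6368.
Raised to α = 3.0: 0.40183; 0.25821.
Sum = 0.660044; FGT(3.0) = 0.660044 / 7 = 0.094.

0.094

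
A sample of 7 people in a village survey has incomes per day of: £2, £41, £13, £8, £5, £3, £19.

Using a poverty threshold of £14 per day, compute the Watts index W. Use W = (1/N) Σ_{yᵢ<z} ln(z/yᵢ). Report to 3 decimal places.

Poor units: £2, £3, £5, £8, £13 (q = 5 of N = 7).
Log gaps: ln(14/2) = 1.9459; ln(14/3) = 1.5404; ln(14/5) = 1.0296; ln(14/8) = 0.5596; ln(14/13) = 0.0741.
W = 5.149698 / 7 = 0.736.

0.736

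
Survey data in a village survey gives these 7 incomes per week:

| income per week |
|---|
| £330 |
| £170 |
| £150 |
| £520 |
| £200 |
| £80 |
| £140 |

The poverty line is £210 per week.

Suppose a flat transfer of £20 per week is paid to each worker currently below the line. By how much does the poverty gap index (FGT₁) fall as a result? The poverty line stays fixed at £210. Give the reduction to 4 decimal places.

Before: below the line — £80, £140, £150, £170, £200; poverty gap index (FGT₁) = 0.210884.
After the £20 transfer: below the line — £100, £160, £170, £190; poverty gap index (FGT₁) = 0.149660.
Reduction = 0.210884 − 0.149660 = 0.0612.

0.0612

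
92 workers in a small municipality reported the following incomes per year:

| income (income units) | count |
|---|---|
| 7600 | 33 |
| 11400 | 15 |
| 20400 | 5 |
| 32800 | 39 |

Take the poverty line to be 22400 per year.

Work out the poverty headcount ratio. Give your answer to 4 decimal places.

0.5761

53 of the 92 workers have income below 22400.
H = 53/92 = 0.5761.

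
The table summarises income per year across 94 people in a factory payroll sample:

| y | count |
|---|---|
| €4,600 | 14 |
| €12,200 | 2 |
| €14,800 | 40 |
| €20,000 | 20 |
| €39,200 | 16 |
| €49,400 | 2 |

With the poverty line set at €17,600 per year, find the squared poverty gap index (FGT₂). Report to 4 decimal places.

0.0940

Poor units: 14×€4,600, 2×€12,200, 40×€14,800 (q = 56 of N = 94).
Normalized shortfalls: (17600−4600)/17600 = 0.7386 (×14); (17600−12200)/17600 = 0.3068 (×2); (17600−14800)/17600 = 0.1591 (×40).
Squared: 0.5456 (×14); 0.0941 (×2); 0.0253 (×40).
Sum = 8.838843; P₂ = 8.838843 / 94 = 0.0940.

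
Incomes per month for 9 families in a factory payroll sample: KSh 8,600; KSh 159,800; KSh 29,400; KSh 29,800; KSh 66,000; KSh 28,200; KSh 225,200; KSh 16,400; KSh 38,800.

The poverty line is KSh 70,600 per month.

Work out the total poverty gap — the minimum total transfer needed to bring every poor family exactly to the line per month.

KSh 277,000

Below z: KSh 8,600, KSh 16,400, KSh 28,200, KSh 29,400, KSh 29,800, KSh 38,800, KSh 66,000 (q = 7 of N = 9).
Individual gaps: 70600−8600 = 62000; 70600−16400 = 54200; 70600−28200 = 42400; 70600−29400 = 41200; 70600−29800 = 40800; 70600−38800 = 31800; 70600−66000 = 4600.
Aggregate gap = KSh 277,000.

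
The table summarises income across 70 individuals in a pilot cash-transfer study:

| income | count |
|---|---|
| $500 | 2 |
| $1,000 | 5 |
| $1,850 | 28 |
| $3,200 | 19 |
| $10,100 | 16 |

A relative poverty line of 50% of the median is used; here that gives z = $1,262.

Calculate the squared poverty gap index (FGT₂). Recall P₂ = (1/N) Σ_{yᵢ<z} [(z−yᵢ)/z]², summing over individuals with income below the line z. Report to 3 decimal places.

0.013

Below the line: 2×$500, 5×$1,000 (q = 7 of N = 70).
Gap ratios (z−y)/z: (1262−500)/1262 = 0.6038 (×2); (1262−1000)/1262 = 0.2076 (×5).
Squared: 0.3646 (×2); 0.0431 (×5).
Sum = 0.944661; P₂ = 0.944661 / 70 = 0.013.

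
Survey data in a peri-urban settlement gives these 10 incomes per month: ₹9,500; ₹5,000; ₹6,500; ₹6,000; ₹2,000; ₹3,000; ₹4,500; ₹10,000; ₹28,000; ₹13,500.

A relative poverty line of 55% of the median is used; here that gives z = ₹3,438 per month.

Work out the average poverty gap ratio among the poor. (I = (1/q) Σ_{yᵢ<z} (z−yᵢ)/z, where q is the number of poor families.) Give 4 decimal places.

0.2728

Poor units: ₹2,000, ₹3,000 (q = 2 of N = 10).
Relative gaps: 0.4183, 0.1274; sum = 0.545666.
The income-gap ratio divides by q (the poor only): 0.545666 / 2 = 0.2728.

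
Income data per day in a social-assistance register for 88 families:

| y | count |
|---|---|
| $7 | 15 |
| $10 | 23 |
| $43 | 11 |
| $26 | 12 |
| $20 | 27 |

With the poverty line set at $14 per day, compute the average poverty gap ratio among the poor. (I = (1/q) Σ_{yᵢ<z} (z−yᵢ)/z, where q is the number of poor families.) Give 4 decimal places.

0.3703

Below the line: 15×$7, 23×$10 (q = 38 of N = 88).
Relative gaps: 0.5000 (×15), 0.2857 (×23); sum = 14.071429.
I averages over the q = 38 poor units only: 14.071429 / 38 = 0.3703.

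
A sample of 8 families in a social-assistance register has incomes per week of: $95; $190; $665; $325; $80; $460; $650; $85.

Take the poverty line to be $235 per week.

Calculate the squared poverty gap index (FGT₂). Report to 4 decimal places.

Below the line: $80, $85, $95, $190 (q = 4 of N = 8).
Gap ratios (z−y)/z: (235−80)/235 = 0.6596; (235−85)/235 = 0.6383; (235−95)/235 = 0.5957; (235−190)/235 = 0.1915.
Squared: 0.4350; 0.4074; 0.3549; 0.0367.
Sum = 1.234043; P₂ = 1.234043 / 8 = 0.1543.

0.1543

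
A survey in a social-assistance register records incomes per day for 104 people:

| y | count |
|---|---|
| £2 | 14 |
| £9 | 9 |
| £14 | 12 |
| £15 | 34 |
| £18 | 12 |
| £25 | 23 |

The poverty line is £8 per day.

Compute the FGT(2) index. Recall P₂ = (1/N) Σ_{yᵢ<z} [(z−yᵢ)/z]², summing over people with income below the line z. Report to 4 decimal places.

Below z: 14×£2 (q = 14 of N = 104).
Shortfall ratios: (8−2)/8 = 0.7500 (×14).
Squared: 0.5625 (×14).
Sum = 7.875000; P₂ = 7.875000 / 104 = 0.0757.

0.0757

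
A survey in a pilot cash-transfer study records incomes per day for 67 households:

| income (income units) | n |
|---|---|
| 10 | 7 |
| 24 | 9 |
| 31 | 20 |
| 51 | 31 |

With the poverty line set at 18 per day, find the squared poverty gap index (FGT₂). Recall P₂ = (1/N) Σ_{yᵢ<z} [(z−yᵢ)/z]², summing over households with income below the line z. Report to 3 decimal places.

0.021

Incomes under z: 7×10 (q = 7 of N = 67).
Shortfall ratios: (18−10)/18 = 0.4444 (×7).
Squared: 0.1975 (×7).
Sum = 1.382716; P₂ = 1.382716 / 67 = 0.021.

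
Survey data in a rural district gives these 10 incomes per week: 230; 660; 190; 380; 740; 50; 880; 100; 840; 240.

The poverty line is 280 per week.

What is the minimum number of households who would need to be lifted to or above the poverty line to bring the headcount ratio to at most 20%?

Currently q = 5 of N = 10 are below the line (H = 0.500).
A headcount ratio of at most 20% allows at most ⌊0.20 × 10⌋ = 2 poor households.
So at least 5 − 2 = 3 must be lifted.

3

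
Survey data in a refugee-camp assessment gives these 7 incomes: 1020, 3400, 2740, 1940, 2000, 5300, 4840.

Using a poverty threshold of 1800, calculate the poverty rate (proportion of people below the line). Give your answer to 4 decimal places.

0.1429

1 of the 7 people have income below 1800.
H = 1/7 = 0.1429.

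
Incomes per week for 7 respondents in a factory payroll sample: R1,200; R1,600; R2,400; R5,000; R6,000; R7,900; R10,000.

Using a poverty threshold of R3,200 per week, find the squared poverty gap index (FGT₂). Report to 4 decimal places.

Below z: R1,200, R1,600, R2,400 (q = 3 of N = 7).
Relative gaps: (3200−1200)/3200 = 0.6250; (3200−1600)/3200 = 0.5000; (3200−2400)/3200 = 0.2500.
Squared: 0.3906; 0.2500; 0.0625.
Sum = 0.703125; P₂ = 0.703125 / 7 = 0.1004.

0.1004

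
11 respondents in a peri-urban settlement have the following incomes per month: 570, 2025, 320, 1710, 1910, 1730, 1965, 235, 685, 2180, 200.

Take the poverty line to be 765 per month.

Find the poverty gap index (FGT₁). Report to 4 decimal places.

Incomes under z: 200, 235, 320, 570, 685 (q = 5 of N = 11).
Relative gaps: (765−200)/765 = 0.7386; (765−235)/765 = 0.6928; (765−320)/765 = 0.5817; (765−570)/765 = 0.2549; (765−685)/765 = 0.1046.
Sum of shortfalls = 2.372549; P₁ averages over all N: 2.372549 / 11 = 0.2157.

0.2157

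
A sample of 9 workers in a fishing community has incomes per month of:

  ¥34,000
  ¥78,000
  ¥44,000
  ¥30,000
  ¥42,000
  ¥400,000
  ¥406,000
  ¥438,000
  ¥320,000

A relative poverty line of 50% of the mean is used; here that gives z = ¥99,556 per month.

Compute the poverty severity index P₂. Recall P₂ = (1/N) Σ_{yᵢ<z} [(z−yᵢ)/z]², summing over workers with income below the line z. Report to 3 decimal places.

0.179

Poor units: ¥30,000, ¥34,000, ¥42,000, ¥44,000, ¥78,000 (q = 5 of N = 9).
Gap ratios (z−y)/z: (99556−30000)/99556 = 0.6987; (99556−34000)/99556 = 0.6585; (99556−42000)/99556 = 0.5781; (99556−44000)/99556 = 0.5580; (99556−78000)/99556 = 0.2165.
Squared: 0.4881; 0.4336; 0.3342; 0.3114; 0.0469.
Sum = 1.614248; P₂ = 1.614248 / 9 = 0.179.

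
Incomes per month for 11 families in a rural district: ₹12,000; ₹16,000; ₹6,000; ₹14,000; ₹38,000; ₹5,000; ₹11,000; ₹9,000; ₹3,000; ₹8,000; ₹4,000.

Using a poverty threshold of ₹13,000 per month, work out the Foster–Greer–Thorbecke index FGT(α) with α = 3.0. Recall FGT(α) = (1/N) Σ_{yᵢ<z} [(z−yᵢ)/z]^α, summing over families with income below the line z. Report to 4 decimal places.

0.1151

Incomes under z: ₹3,000, ₹4,000, ₹5,000, ₹6,000, ₹8,000, ₹9,000, ₹11,000, ₹12,000 (q = 8 of N = 11).
Shortfall ratios: (13000−3000)/13000 = 0.7692; (13000−4000)/13000 = 0.6923; (13000−5000)/13000 = 0.6154; (13000−6000)/13000 = 0.5385; (13000−8000)/13000 = 0.3846; (13000−9000)/13000 = 0.3077; (13000−11000)/13000 = 0.1538; (13000−12000)/13000 = 0.0769.
Raised to α = 3.0: 0.45517; 0.33182; 0.23305; 0.15612; 0.05690; 0.02913; 0.00364; 0.00046.
Sum = 1.266272; FGT(3.0) = 1.266272 / 11 = 0.1151.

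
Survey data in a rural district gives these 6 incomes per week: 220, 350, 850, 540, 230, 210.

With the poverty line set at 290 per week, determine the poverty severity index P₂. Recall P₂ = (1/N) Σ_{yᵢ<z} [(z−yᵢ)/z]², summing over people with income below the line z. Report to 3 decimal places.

Incomes under z: 210, 220, 230 (q = 3 of N = 6).
Normalized shortfalls: (290−210)/290 = 0.2759; (290−220)/290 = 0.2414; (290−230)/290 = 0.2069.
Squared: 0.0761; 0.0583; 0.0428.
Sum = 0.177170; P₂ = 0.177170 / 6 = 0.030.

0.030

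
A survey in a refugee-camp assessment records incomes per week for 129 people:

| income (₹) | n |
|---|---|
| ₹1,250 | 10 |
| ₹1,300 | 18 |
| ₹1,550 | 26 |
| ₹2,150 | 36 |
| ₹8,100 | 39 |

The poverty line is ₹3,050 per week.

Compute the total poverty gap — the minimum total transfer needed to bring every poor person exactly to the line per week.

Poor units: 10×₹1,250, 18×₹1,300, 26×₹1,550, 36×₹2,150 (q = 90 of N = 129).
Individual gaps: 10×(3050−1250) = 18000; 18×(3050−1300) = 31500; 26×(3050−1550) = 39000; 36×(3050−2150) = 32400.
Aggregate gap = ₹120,900.

₹120,900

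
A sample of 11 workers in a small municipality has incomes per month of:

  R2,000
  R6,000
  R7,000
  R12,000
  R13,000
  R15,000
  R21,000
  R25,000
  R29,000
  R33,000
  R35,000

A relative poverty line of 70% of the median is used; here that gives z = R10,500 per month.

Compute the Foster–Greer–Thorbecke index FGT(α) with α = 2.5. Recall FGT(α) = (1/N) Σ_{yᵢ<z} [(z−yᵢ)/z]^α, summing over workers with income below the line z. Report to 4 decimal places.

0.0704

Incomes under z: R2,000, R6,000, R7,000 (q = 3 of N = 11).
Gap ratios (z−y)/z: (10500−2000)/10500 = 0.8095; (10500−6000)/10500 = 0.4286; (10500−7000)/10500 = 0.3333.
Raised to α = 2.5: 0.58962; 0.12024; 0.06415.
Sum = 0.774015; FGT(2.5) = 0.774015 / 11 = 0.0704.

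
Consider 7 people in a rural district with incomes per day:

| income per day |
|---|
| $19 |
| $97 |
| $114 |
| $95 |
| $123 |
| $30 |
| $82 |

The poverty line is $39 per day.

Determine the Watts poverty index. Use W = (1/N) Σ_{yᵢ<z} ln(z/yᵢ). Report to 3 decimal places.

0.140

Incomes under z: $19, $30 (q = 2 of N = 7).
Log shortfalls: ln(39/19) = 0.7191; ln(39/30) = 0.2624.
W = 0.981487 / 7 = 0.140.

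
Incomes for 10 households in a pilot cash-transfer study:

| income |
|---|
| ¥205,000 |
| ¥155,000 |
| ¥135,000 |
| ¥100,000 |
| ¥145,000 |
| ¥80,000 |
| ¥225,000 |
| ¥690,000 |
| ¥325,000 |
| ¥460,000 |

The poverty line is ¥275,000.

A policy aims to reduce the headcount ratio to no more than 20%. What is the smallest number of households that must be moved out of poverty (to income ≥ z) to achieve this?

5

Currently q = 7 of N = 10 are below the line (H = 0.700).
A headcount ratio of at most 20% allows at most ⌊0.20 × 10⌋ = 2 poor households.
So at least 7 − 2 = 5 must be lifted.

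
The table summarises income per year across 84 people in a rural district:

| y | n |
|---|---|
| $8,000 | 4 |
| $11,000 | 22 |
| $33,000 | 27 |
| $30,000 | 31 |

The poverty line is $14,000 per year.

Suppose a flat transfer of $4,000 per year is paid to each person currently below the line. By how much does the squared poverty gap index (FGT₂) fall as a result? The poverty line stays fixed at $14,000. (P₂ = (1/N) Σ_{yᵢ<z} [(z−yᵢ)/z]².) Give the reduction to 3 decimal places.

Before: below the line — 4×$8,000, 22×$11,000; squared poverty gap index (FGT₂) = 0.02077.
After the $4,000 transfer: below the line — 4×$12,000; squared poverty gap index (FGT₂) = 0.00097.
Reduction = 0.02077 − 0.00097 = 0.020.

0.020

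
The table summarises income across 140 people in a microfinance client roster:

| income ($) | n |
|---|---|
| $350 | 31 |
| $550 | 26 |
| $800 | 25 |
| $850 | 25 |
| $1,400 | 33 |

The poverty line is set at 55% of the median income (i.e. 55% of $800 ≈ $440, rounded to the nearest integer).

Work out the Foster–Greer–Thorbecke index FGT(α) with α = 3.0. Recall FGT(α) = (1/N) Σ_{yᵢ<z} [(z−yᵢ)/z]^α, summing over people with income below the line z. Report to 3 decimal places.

0.002

Below the line: 31×$350 (q = 31 of N = 140).
Normalized shortfalls: (440−350)/440 = 0.2045 (×31).
Raised to α = 3.0: 0.00856 (×31).
Sum = 0.265296; FGT(3.0) = 0.265296 / 140 = 0.002.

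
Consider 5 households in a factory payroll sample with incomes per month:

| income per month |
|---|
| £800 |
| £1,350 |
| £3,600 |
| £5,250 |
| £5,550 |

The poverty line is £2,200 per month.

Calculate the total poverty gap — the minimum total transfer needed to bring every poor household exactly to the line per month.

£2,250

Below the line: £800, £1,350 (q = 2 of N = 5).
Individual gaps: 2200−800 = 1400; 2200−1350 = 850.
Aggregate gap = £2,250.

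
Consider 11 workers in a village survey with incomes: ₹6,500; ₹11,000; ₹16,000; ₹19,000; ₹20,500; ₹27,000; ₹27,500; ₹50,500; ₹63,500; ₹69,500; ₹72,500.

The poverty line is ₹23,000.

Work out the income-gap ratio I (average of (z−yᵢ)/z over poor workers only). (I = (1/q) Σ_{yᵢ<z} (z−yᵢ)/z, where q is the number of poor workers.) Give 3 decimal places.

0.365

Poor units: ₹6,500, ₹11,000, ₹16,000, ₹19,000, ₹20,500 (q = 5 of N = 11).
Relative gaps: 0.7174, 0.5217, 0.3043, 0.1739, 0.1087; sum = 1.826087.
The income-gap ratio divides by q (the poor only): 1.826087 / 5 = 0.365.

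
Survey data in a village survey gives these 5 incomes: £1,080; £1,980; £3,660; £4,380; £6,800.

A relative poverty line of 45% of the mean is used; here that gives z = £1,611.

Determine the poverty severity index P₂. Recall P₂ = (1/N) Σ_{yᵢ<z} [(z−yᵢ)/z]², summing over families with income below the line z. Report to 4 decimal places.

0.0217

Poor units: £1,080 (q = 1 of N = 5).
Normalized shortfalls: (1611−1080)/1611 = 0.3296.
Squared: 0.1086.
Sum = 0.108642; P₂ = 0.108642 / 5 = 0.0217.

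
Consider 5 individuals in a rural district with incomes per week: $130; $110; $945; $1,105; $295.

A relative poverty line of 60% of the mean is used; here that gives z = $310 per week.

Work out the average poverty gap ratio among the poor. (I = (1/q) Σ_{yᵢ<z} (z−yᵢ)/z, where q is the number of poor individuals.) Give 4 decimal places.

Below the line: $110, $130, $295 (q = 3 of N = 5).
Shortfall ratios (z−y)/z: 0.6452, 0.5806, 0.0484; sum = 1.274194.
I averages over the q = 3 poor units only: 1.274194 / 3 = 0.4247.

0.4247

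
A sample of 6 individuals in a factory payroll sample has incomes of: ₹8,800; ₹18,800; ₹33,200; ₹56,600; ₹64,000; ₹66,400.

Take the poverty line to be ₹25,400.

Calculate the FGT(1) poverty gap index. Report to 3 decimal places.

Incomes under z: ₹8,800, ₹18,800 (q = 2 of N = 6).
Gap ratios (z−y)/z: (25400−8800)/25400 = 0.6535; (25400−18800)/25400 = 0.2598.
Σ = 0.913386. Dividing by the full population N = 6 gives P₁ = 0.152.

0.152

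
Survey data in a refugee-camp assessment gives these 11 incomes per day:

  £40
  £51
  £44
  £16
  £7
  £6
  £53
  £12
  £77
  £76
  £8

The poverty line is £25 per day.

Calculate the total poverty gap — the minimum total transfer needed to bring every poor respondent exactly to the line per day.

Incomes under z: £6, £7, £8, £12, £16 (q = 5 of N = 11).
Individual gaps: 25−6 = 19; 25−7 = 18; 25−8 = 17; 25−12 = 13; 25−16 = 9.
Aggregate gap = £76.

£76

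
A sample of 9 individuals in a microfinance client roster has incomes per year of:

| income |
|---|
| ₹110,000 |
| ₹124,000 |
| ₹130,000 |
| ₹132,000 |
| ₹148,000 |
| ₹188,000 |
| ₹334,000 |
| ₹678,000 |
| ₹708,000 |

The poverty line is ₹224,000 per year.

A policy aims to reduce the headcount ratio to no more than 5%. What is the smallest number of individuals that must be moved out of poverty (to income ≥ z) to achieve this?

6

6 of the 9 individuals are poor, so H = 6/9 = 0.667.
A headcount ratio of at most 5% allows at most ⌊0.05 × 9⌋ = 0 poor individuals.
So at least 6 − 0 = 6 must be lifted.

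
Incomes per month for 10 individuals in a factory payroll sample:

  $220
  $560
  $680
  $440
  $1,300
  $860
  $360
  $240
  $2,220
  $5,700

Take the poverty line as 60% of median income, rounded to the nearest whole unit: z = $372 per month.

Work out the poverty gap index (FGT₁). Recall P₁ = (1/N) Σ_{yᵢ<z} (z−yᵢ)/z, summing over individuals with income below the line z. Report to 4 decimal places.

Incomes under z: $220, $240, $360 (q = 3 of N = 10).
Gap ratios (z−y)/z: (372−220)/372 = 0.4086; (372−240)/372 = 0.3548; (372−360)/372 = 0.0323.
Sum of shortfalls = 0.795699; P₁ averages over all N: 0.795699 / 10 = 0.0796.

0.0796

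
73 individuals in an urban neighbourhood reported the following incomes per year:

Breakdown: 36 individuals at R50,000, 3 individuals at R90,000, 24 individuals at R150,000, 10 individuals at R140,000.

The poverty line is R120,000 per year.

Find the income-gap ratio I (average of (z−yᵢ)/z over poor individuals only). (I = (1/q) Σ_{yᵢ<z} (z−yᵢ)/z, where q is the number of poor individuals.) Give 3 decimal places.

0.558

Below z: 36×R50,000, 3×R90,000 (q = 39 of N = 73).
Relative gaps: 0.5833 (×36), 0.2500 (×3); sum = 21.750000.
I averages over the q = 39 poor units only: 21.750000 / 39 = 0.558.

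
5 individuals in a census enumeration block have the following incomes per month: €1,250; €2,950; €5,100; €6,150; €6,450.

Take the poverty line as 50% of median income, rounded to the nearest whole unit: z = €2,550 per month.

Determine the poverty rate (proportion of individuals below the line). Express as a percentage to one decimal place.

20.0%

1 of the 5 individuals have income below €2,550.
H = 1/5 = 20.0%.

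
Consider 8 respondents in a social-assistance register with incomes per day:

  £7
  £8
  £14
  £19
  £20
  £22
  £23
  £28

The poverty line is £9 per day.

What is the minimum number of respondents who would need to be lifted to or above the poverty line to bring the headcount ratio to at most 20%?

Currently q = 2 of N = 8 are below the line (H = 0.250).
A headcount ratio of at most 20% allows at most ⌊0.20 × 8⌋ = 1 poor respondents.
So at least 2 − 1 = 1 must be lifted.

1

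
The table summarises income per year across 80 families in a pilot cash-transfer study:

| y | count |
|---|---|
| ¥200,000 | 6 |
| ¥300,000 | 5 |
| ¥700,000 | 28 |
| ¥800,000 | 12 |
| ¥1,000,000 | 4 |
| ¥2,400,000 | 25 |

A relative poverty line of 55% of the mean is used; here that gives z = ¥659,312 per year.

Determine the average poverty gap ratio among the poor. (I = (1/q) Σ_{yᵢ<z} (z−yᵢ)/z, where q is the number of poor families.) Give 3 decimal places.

0.628

Incomes under z: 6×¥200,000, 5×¥300,000 (q = 11 of N = 80).
Relative gaps: 0.6967 (×6), 0.5450 (×5); sum = 6.904822.
The income-gap ratio divides by q (the poor only): 6.904822 / 11 = 0.628.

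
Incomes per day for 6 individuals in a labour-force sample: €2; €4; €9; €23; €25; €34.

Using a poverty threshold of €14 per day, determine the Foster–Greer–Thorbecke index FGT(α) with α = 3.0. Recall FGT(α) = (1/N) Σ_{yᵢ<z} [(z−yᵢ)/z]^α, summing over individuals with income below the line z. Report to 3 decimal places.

Below the line: €2, €4, €9 (q = 3 of N = 6).
Gap ratios (z−y)/z: (14−2)/14 = 0.8571; (14−4)/14 = 0.7143; (14−9)/14 = 0.3571.
Raised to α = 3.0: 0.62974; 0.36443; 0.04555.
Sum = 1.039723; FGT(3.0) = 1.039723 / 6 = 0.173.

0.173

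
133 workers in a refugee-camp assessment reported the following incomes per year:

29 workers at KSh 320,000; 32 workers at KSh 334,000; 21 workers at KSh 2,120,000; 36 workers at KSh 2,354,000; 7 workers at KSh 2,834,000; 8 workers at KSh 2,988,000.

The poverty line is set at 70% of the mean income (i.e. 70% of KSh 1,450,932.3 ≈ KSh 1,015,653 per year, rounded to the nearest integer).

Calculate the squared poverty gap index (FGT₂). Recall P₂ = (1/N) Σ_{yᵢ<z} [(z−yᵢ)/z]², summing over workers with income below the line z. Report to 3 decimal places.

0.211

Below z: 29×KSh 320,000, 32×KSh 334,000 (q = 61 of N = 133).
Gap ratios (z−y)/z: (1015653−320000)/1015653 = 0.6849 (×29); (1015653−334000)/1015653 = 0.6711 (×32).
Squared: 0.4691 (×29); 0.4504 (×32).
Sum = 28.018862; P₂ = 28.018862 / 133 = 0.211.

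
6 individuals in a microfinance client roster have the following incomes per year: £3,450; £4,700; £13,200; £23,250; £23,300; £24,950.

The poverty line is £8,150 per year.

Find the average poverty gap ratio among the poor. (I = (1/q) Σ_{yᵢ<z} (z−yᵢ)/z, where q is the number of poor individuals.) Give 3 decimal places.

0.500

Incomes under z: £3,450, £4,700 (q = 2 of N = 6).
Relative gaps: 0.5767, 0.4233; sum = 1.000000.
I averages over the q = 2 poor units only: 1.000000 / 2 = 0.500.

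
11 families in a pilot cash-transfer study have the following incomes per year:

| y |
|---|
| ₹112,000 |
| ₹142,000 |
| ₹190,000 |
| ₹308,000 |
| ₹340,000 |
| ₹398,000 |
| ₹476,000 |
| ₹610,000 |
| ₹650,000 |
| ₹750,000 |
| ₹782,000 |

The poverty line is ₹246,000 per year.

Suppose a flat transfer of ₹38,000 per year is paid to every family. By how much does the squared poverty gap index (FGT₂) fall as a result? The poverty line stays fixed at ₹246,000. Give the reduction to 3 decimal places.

0.027

Before: below the line — ₹112,000, ₹142,000, ₹190,000; squared poverty gap index (FGT₂) = 0.04793.
After the ₹38,000 transfer: below the line — ₹150,000, ₹180,000, ₹228,000; squared poverty gap index (FGT₂) = 0.02088.
Reduction = 0.04793 − 0.02088 = 0.027.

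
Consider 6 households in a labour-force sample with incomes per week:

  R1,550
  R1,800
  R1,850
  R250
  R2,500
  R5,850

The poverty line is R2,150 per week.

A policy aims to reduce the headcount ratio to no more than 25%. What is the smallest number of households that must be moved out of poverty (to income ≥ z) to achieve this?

3

Currently q = 4 of N = 6 are below the line (H = 0.667).
A headcount ratio of at most 25% allows at most ⌊0.25 × 6⌋ = 1 poor households.
So at least 4 − 1 = 3 must be lifted.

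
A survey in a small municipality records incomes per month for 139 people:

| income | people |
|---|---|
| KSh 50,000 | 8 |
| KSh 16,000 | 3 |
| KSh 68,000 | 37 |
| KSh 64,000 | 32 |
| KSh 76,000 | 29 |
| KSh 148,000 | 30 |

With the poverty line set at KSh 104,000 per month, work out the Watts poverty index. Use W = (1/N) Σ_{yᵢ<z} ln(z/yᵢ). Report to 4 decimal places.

0.3729

Poor units: 3×KSh 16,000, 8×KSh 50,000, 32×KSh 64,000, 37×KSh 68,000, 29×KSh 76,000 (q = 109 of N = 139).
Log gaps: ln(104000/16000) = 1.8718 (×3); ln(104000/50000) = 0.7324 (×8); ln(104000/64000) = 0.4855 (×32); ln(104000/68000) = 0.4249 (×37); ln(104000/76000) = 0.3137 (×29).
W = 51.827347 / 139 = 0.3729.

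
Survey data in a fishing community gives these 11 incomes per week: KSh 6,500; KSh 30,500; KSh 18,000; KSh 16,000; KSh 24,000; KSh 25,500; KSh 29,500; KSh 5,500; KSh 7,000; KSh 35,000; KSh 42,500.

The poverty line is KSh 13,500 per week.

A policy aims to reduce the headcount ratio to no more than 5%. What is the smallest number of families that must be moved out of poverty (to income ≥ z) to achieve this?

3

3 of the 11 families are poor, so H = 3/11 = 0.273.
A headcount ratio of at most 5% allows at most ⌊0.05 × 11⌋ = 0 poor families.
So at least 3 − 0 = 3 must be lifted.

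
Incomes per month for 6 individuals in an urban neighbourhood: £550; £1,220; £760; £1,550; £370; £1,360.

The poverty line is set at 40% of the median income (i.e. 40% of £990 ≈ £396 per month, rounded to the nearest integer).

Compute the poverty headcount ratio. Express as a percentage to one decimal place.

1 of the 6 individuals have income below £396.
H = 1/6 = 16.7%.

16.7%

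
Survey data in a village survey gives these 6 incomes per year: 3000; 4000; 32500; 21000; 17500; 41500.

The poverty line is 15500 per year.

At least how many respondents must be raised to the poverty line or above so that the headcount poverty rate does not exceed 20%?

1

2 of the 6 respondents are poor, so H = 2/6 = 0.333.
A headcount ratio of at most 20% allows at most ⌊0.20 × 6⌋ = 1 poor respondents.
So at least 2 − 1 = 1 must be lifted.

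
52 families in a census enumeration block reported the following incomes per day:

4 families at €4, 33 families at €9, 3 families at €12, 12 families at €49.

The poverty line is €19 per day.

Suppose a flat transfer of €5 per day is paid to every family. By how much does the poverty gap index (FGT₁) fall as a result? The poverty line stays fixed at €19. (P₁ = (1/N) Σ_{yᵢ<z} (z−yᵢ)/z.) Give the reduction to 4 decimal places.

0.2024

Before: below the line — 4×€4, 33×€9, 3×€12; poverty gap index (FGT₁) = 0.415992.
After the €5 transfer: below the line — 4×€9, 33×€14, 3×€17; poverty gap index (FGT₁) = 0.213563.
Reduction = 0.415992 − 0.213563 = 0.2024.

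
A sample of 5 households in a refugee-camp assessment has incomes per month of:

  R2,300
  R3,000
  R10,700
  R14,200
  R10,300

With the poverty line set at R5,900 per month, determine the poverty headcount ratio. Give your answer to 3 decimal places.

0.400

2 of the 5 households have income below R5,900.
H = 2/5 = 0.400.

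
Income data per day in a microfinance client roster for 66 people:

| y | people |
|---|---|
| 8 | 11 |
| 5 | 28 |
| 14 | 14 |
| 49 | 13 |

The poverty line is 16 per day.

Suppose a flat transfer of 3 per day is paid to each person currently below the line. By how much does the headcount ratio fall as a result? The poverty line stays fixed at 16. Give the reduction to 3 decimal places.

Before: below the line — 28×5, 11×8, 14×14; headcount ratio = 0.80303.
After the 3 transfer: below the line — 28×8, 11×11; headcount ratio = 0.59091.
Reduction = 0.80303 − 0.59091 = 0.212.

0.212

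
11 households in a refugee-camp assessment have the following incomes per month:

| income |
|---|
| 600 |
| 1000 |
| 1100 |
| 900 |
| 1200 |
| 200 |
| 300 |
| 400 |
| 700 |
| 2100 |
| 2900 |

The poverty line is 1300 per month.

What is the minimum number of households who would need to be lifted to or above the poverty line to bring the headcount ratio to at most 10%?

8

Currently q = 9 of N = 11 are below the line (H = 0.818).
A headcount ratio of at most 10% allows at most ⌊0.10 × 11⌋ = 1 poor households.
So at least 9 − 1 = 8 must be lifted.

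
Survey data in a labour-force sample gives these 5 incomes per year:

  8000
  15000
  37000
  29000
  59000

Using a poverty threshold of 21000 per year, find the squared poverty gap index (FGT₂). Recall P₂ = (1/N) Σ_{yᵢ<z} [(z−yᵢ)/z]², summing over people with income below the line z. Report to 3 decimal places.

0.093

Below z: 8000, 15000 (q = 2 of N = 5).
Relative gaps: (21000−8000)/21000 = 0.6190; (21000−15000)/21000 = 0.2857.
Squared: 0.3832; 0.0816.
Sum = 0.464853; P₂ = 0.464853 / 5 = 0.093.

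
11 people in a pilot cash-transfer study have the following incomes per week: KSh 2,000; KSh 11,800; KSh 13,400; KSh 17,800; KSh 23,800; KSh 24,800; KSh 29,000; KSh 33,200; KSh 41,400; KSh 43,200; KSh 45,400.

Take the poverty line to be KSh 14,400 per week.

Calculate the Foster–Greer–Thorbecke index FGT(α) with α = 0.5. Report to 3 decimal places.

0.147

Poor units: KSh 2,000, KSh 11,800, KSh 13,400 (q = 3 of N = 11).
Relative gaps: (14400−2000)/14400 = 0.8611; (14400−11800)/14400 = 0.1806; (14400−13400)/14400 = 0.0694.
Raised to α = 0.5: 0.92796; 0.42492; 0.26352.
Sum = 1.616402; FGT(0.5) = 1.616402 / 11 = 0.147.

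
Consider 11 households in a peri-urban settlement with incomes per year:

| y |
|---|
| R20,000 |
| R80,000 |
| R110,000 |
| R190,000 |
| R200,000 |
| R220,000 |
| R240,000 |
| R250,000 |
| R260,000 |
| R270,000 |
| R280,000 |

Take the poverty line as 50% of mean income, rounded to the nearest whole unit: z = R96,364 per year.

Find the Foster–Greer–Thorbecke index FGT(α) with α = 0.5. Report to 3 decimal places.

0.118

Incomes under z: R20,000, R80,000 (q = 2 of N = 11).
Gap ratios (z−y)/z: (96364−20000)/96364 = 0.7925; (96364−80000)/96364 = 0.1698.
Raised to α = 0.5: 0.89020; 0.41209.
Sum = 1.302284; FGT(0.5) = 1.302284 / 11 = 0.118.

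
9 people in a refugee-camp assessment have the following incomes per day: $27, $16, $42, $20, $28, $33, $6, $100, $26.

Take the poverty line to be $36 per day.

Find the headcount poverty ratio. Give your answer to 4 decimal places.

0.7778

7 of the 9 people have income below $36.
H = 7/9 = 0.7778.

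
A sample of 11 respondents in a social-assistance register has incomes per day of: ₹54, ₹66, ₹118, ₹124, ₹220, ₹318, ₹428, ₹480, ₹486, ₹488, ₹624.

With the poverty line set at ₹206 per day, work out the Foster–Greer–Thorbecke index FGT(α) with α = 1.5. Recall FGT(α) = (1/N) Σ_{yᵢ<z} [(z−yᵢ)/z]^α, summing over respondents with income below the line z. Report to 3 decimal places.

Poor units: ₹54, ₹66, ₹118, ₹124 (q = 4 of N = 11).
Normalized shortfalls: (206−54)/206 = 0.7379; (206−66)/206 = 0.6796; (206−118)/206 = 0.4272; (206−124)/206 = 0.3981.
Raised to α = 1.5: 0.63382; 0.56026; 0.27920; 0.25114.
Sum = 1.724427; FGT(1.5) = 1.724427 / 11 = 0.157.

0.157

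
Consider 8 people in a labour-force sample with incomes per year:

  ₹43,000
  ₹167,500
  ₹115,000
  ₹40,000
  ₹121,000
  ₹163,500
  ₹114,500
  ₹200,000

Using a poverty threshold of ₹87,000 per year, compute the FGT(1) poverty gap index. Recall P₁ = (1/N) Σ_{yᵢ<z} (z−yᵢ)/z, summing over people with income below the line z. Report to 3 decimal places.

0.131

Below the line: ₹40,000, ₹43,000 (q = 2 of N = 8).
Shortfall ratios: (87000−40000)/87000 = 0.5402; (87000−43000)/87000 = 0.5057.
Σ = 1.045977. Dividing by the full population N = 8 gives P₁ = 0.131.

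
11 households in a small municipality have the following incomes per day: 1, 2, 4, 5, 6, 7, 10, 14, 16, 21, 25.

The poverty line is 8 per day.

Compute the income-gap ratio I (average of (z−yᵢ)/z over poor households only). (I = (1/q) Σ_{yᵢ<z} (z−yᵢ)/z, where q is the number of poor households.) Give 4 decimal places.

Poor units: 1, 2, 4, 5, 6, 7 (q = 6 of N = 11).
Relative gaps: 0.8750, 0.7500, 0.5000, 0.3750, 0.2500, 0.1250; sum = 2.875000.
The income-gap ratio divides by q (the poor only): 2.875000 / 6 = 0.4792.

0.4792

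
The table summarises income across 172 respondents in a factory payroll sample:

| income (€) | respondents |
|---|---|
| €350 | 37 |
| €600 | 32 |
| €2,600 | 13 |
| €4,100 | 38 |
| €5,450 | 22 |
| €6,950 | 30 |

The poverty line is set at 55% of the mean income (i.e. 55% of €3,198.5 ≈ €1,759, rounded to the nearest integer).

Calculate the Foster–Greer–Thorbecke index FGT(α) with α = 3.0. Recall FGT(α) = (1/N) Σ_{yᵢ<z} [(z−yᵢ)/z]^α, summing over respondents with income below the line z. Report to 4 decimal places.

0.1638

Incomes under z: 37×€350, 32×€600 (q = 69 of N = 172).
Gap ratios (z−y)/z: (1759−350)/1759 = 0.8010 (×37); (1759−600)/1759 = 0.6589 (×32).
Raised to α = 3.0: 0.51397 (×37); 0.28606 (×32).
Sum = 28.170617; FGT(3.0) = 28.170617 / 172 = 0.1638.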